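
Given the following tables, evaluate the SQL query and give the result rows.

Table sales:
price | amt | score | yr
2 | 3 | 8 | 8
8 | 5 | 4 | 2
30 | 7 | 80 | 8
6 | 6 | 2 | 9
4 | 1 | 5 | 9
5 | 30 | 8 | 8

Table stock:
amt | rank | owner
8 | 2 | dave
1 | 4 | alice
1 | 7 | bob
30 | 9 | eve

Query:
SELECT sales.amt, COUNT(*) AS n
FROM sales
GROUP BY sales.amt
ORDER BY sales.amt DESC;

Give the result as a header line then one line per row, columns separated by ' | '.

== RESULT ==
sales.amt | n
30 | 1
7 | 1
6 | 1
5 | 1
3 | 1
1 | 1

Derivation:
After GROUP BY (6 rows):
sales.amt | n
3 | 1
5 | 1
7 | 1
6 | 1
1 | 1
30 | 1
After ORDER BY (6 rows):
sales.amt | n
30 | 1
7 | 1
6 | 1
5 | 1
3 | 1
1 | 1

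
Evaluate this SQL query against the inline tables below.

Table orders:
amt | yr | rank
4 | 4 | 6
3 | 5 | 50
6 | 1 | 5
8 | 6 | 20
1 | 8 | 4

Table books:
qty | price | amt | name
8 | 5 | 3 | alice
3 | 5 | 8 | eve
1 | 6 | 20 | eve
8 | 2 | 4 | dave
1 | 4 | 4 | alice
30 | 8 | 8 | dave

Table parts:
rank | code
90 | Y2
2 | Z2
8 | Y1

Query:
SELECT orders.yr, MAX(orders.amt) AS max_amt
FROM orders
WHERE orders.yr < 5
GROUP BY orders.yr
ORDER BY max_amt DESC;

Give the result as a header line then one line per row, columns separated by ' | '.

== RESULT ==
orders.yr | max_amt
1 | 6
4 | 4

Derivation:
After WHERE (2 rows):
orders.amt | orders.yr | orders.rank
4 | 4 | 6
6 | 1 | 5
After GROUP BY (2 rows):
orders.yr | max_amt
4 | 4
1 | 6
After ORDER BY (2 rows):
orders.yr | max_amt
1 | 6
4 | 4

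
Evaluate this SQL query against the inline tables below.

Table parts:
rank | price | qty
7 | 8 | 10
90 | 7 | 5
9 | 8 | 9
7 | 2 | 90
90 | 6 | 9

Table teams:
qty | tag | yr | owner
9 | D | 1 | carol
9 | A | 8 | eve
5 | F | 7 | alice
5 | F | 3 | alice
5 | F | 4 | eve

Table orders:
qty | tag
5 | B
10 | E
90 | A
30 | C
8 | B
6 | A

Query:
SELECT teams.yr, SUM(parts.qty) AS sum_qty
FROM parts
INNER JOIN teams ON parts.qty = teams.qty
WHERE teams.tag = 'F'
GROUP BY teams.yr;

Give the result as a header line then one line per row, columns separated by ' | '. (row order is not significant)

After JOIN teams (7 rows):
parts.rank | parts.price | parts.qty | teams.qty | teams.tag | teams.yr | teams.owner
90 | 7 | 5 | 5 | F | 7 | alice
90 | 7 | 5 | 5 | F | 3 | alice
90 | 7 | 5 | 5 | F | 4 | eve
9 | 8 | 9 | 9 | D | 1 | carol
9 | 8 | 9 | 9 | A | 8 | eve
90 | 6 | 9 | 9 | D | 1 | carol
90 | 6 | 9 | 9 | A | 8 | eve
After WHERE (3 rows):
parts.rank | parts.price | parts.qty | teams.qty | teams.tag | teams.yr | teams.owner
90 | 7 | 5 | 5 | F | 7 | alice
90 | 7 | 5 | 5 | F | 3 | alice
90 | 7 | 5 | 5 | F | 4 | eve
After GROUP BY (3 rows):
teams.yr | sum_qty
7 | 5
3 | 5
4 | 5

== RESULT ==
teams.yr | sum_qty
7 | 5
3 | 5
4 | 5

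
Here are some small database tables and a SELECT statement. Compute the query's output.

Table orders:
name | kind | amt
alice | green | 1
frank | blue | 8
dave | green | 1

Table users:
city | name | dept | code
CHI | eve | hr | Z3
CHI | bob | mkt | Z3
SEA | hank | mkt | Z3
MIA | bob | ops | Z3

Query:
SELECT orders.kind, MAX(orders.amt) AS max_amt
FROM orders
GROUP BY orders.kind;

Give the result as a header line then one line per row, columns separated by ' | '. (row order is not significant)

After GROUP BY (2 rows):
orders.kind | max_amt
green | 1
blue | 8

== RESULT ==
orders.kind | max_amt
green | 1
blue | 8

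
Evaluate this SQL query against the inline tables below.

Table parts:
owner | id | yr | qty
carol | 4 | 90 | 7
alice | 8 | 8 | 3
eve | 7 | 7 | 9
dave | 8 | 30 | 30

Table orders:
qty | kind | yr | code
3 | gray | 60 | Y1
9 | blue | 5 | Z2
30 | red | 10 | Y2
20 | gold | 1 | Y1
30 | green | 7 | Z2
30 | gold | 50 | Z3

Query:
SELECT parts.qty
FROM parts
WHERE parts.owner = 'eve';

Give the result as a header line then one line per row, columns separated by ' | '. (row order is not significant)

== RESULT ==
parts.qty
9

Derivation:
After WHERE (1 rows):
parts.owner | parts.id | parts.yr | parts.qty
eve | 7 | 7 | 9
After SELECT (1 rows):
parts.qty
9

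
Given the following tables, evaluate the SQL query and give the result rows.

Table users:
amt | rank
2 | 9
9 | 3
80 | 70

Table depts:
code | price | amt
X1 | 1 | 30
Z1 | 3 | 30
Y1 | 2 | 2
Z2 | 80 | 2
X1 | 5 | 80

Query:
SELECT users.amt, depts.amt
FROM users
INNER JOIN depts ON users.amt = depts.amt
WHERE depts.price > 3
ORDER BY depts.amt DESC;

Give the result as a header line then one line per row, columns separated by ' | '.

After JOIN depts (3 rows):
users.amt | users.rank | depts.code | depts.price | depts.amt
2 | 9 | Y1 | 2 | 2
2 | 9 | Z2 | 80 | 2
80 | 70 | X1 | 5 | 80
After WHERE (2 rows):
users.amt | users.rank | depts.code | depts.price | depts.amt
2 | 9 | Z2 | 80 | 2
80 | 70 | X1 | 5 | 80
After SELECT (2 rows):
users.amt | depts.amt
2 | 2
80 | 80
After ORDER BY (2 rows):
users.amt | depts.amt
80 | 80
2 | 2

== RESULT ==
users.amt | depts.amt
80 | 80
2 | 2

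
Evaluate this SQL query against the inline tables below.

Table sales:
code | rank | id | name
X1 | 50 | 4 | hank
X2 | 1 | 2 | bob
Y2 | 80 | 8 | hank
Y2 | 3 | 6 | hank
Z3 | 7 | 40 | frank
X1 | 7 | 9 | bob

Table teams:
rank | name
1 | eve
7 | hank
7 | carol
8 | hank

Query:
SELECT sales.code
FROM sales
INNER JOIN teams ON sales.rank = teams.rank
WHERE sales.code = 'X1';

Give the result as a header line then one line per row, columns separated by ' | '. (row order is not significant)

== RESULT ==
sales.code
X1
X1

Derivation:
After JOIN teams (5 rows):
sales.code | sales.rank | sales.id | sales.name | teams.rank | teams.name
X2 | 1 | 2 | bob | 1 | eve
Z3 | 7 | 40 | frank | 7 | hank
Z3 | 7 | 40 | frank | 7 | carol
X1 | 7 | 9 | bob | 7 | hank
X1 | 7 | 9 | bob | 7 | carol
After WHERE (2 rows):
sales.code | sales.rank | sales.id | sales.name | teams.rank | teams.name
X1 | 7 | 9 | bob | 7 | hank
X1 | 7 | 9 | bob | 7 | carol
After SELECT (2 rows):
sales.code
X1
X1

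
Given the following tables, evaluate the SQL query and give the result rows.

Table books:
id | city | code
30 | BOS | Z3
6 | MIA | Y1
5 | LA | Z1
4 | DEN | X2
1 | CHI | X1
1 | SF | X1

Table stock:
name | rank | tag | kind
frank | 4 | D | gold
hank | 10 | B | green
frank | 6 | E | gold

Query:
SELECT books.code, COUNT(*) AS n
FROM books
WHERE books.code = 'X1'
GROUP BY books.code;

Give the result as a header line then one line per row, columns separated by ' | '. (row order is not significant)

== RESULT ==
books.code | n
X1 | 2

Derivation:
After WHERE (2 rows):
books.id | books.city | books.code
1 | CHI | X1
1 | SF | X1
After GROUP BY (1 rows):
books.code | n
X1 | 2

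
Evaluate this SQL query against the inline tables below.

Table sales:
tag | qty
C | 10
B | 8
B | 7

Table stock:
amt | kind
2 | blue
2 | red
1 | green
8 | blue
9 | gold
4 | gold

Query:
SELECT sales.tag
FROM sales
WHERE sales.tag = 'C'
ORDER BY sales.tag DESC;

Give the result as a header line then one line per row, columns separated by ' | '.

After WHERE (1 rows):
sales.tag | sales.qty
C | 10
After SELECT (1 rows):
sales.tag
C
After ORDER BY (1 rows):
sales.tag
C

== RESULT ==
sales.tag
C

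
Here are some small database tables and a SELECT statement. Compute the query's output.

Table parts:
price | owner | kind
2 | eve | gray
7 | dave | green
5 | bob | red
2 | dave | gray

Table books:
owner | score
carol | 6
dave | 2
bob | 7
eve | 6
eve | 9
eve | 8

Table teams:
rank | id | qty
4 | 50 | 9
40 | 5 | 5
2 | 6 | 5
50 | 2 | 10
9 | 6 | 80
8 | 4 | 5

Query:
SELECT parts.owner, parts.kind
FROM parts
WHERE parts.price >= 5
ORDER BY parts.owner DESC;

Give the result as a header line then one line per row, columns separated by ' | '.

== RESULT ==
parts.owner | parts.kind
dave | green
bob | red

Derivation:
After WHERE (2 rows):
parts.price | parts.owner | parts.kind
7 | dave | green
5 | bob | red
After SELECT (2 rows):
parts.owner | parts.kind
dave | green
bob | red
After ORDER BY (2 rows):
parts.owner | parts.kind
dave | green
bob | red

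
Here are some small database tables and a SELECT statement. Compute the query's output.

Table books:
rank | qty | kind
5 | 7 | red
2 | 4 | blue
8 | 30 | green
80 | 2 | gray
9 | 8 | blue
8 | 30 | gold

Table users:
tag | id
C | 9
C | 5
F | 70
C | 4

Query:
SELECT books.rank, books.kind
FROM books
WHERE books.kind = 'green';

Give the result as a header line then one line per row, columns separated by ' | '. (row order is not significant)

== RESULT ==
books.rank | books.kind
8 | green

Derivation:
After WHERE (1 rows):
books.rank | books.qty | books.kind
8 | 30 | green
After SELECT (1 rows):
books.rank | books.kind
8 | green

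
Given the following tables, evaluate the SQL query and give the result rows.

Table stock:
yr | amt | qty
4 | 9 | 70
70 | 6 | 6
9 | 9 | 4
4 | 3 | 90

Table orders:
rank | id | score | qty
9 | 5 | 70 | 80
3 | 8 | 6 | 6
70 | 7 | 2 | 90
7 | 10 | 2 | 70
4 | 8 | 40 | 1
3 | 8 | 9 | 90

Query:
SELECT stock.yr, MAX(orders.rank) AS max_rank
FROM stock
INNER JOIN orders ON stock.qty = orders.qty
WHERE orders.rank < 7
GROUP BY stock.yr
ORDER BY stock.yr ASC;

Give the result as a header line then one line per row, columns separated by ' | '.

After JOIN orders (4 rows):
stock.yr | stock.amt | stock.qty | orders.rank | orders.id | orders.score | orders.qty
4 | 9 | 70 | 7 | 10 | 2 | 70
70 | 6 | 6 | 3 | 8 | 6 | 6
4 | 3 | 90 | 70 | 7 | 2 | 90
4 | 3 | 90 | 3 | 8 | 9 | 90
After WHERE (2 rows):
stock.yr | stock.amt | stock.qty | orders.rank | orders.id | orders.score | orders.qty
70 | 6 | 6 | 3 | 8 | 6 | 6
4 | 3 | 90 | 3 | 8 | 9 | 90
After GROUP BY (2 rows):
stock.yr | max_rank
70 | 3
4 | 3
After ORDER BY (2 rows):
stock.yr | max_rank
4 | 3
70 | 3

== RESULT ==
stock.yr | max_rank
4 | 3
70 | 3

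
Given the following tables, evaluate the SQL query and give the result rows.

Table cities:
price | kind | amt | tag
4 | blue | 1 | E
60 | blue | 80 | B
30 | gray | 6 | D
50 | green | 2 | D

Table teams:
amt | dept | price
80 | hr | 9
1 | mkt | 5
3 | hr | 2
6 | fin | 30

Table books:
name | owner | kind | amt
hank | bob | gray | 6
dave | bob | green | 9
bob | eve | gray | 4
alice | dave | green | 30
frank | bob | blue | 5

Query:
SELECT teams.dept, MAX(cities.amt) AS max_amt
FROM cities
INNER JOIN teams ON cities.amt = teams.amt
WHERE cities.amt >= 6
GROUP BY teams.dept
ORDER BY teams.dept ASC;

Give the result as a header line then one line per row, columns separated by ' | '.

== RESULT ==
teams.dept | max_amt
fin | 6
hr | 80

Derivation:
After JOIN teams (3 rows):
cities.price | cities.kind | cities.amt | cities.tag | teams.amt | teams.dept | teams.price
4 | blue | 1 | E | 1 | mkt | 5
60 | blue | 80 | B | 80 | hr | 9
30 | gray | 6 | D | 6 | fin | 30
After WHERE (2 rows):
cities.price | cities.kind | cities.amt | cities.tag | teams.amt | teams.dept | teams.price
60 | blue | 80 | B | 80 | hr | 9
30 | gray | 6 | D | 6 | fin | 30
After GROUP BY (2 rows):
teams.dept | max_amt
hr | 80
fin | 6
After ORDER BY (2 rows):
teams.dept | max_amt
fin | 6
hr | 80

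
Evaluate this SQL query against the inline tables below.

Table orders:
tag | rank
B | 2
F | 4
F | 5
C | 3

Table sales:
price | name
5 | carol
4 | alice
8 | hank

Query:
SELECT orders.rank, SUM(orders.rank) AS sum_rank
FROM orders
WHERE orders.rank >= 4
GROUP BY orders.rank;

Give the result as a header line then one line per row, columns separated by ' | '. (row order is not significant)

After WHERE (2 rows):
orders.tag | orders.rank
F | 4
F | 5
After GROUP BY (2 rows):
orders.rank | sum_rank
4 | 4
5 | 5

== RESULT ==
orders.rank | sum_rank
4 | 4
5 | 5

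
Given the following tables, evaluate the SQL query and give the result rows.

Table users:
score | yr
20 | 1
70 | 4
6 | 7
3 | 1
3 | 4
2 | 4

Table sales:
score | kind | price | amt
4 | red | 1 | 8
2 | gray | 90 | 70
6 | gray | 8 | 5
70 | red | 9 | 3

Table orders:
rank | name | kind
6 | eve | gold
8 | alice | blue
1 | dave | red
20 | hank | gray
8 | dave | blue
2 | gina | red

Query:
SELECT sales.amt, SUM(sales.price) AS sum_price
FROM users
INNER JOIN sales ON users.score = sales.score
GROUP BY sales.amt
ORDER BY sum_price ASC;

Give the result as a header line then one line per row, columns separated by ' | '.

After JOIN sales (3 rows):
users.score | users.yr | sales.score | sales.kind | sales.price | sales.amt
70 | 4 | 70 | red | 9 | 3
6 | 7 | 6 | gray | 8 | 5
2 | 4 | 2 | gray | 90 | 70
After GROUP BY (3 rows):
sales.amt | sum_price
3 | 9
5 | 8
70 | 90
After ORDER BY (3 rows):
sales.amt | sum_price
5 | 8
3 | 9
70 | 90

== RESULT ==
sales.amt | sum_price
5 | 8
3 | 9
70 | 90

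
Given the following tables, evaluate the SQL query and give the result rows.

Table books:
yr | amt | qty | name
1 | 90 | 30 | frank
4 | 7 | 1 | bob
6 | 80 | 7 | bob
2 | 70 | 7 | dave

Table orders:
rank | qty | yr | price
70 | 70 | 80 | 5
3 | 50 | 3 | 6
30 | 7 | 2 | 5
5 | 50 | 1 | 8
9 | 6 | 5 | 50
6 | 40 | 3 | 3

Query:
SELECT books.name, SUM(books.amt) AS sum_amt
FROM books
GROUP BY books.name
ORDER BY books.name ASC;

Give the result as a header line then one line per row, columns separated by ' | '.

== RESULT ==
books.name | sum_amt
bob | 87
dave | 70
frank | 90

Derivation:
After GROUP BY (3 rows):
books.name | sum_amt
frank | 90
bob | 87
dave | 70
After ORDER BY (3 rows):
books.name | sum_amt
bob | 87
dave | 70
frank | 90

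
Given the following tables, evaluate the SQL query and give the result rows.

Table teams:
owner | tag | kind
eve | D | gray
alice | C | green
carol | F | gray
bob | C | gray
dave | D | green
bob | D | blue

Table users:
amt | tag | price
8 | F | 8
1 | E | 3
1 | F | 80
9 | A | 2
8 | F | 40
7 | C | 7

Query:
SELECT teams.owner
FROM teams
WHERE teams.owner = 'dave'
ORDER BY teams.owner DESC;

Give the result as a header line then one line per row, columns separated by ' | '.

== RESULT ==
teams.owner
dave

Derivation:
After WHERE (1 rows):
teams.owner | teams.tag | teams.kind
dave | D | green
After SELECT (1 rows):
teams.owner
dave
After ORDER BY (1 rows):
teams.owner
dave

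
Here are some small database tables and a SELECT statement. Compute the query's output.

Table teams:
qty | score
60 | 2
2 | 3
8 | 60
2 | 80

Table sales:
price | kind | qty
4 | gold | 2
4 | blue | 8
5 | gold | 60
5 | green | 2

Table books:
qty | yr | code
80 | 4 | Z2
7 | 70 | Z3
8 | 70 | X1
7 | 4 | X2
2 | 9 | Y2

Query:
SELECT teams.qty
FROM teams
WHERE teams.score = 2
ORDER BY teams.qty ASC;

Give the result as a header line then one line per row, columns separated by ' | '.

After WHERE (1 rows):
teams.qty | teams.score
60 | 2
After SELECT (1 rows):
teams.qty
60
After ORDER BY (1 rows):
teams.qty
60

== RESULT ==
teams.qty
60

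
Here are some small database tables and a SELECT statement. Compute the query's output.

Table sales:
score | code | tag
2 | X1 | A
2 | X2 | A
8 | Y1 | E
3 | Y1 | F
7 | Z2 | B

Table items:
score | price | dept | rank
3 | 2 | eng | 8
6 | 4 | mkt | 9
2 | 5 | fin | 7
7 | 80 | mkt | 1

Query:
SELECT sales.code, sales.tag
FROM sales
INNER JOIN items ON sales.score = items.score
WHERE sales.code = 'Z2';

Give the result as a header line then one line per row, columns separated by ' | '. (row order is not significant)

== RESULT ==
sales.code | sales.tag
Z2 | B

Derivation:
After JOIN items (4 rows):
sales.score | sales.code | sales.tag | items.score | items.price | items.dept | items.rank
2 | X1 | A | 2 | 5 | fin | 7
2 | X2 | A | 2 | 5 | fin | 7
3 | Y1 | F | 3 | 2 | eng | 8
7 | Z2 | B | 7 | 80 | mkt | 1
After WHERE (1 rows):
sales.score | sales.code | sales.tag | items.score | items.price | items.dept | items.rank
7 | Z2 | B | 7 | 80 | mkt | 1
After SELECT (1 rows):
sales.code | sales.tag
Z2 | B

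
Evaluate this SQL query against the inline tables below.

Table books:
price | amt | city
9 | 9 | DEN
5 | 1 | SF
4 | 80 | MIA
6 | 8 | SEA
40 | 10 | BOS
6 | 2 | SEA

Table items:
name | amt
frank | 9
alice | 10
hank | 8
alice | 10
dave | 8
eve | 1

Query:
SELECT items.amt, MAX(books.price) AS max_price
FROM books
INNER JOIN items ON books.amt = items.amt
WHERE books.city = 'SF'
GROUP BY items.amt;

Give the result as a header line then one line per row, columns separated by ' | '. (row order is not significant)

== RESULT ==
items.amt | max_price
1 | 5

Derivation:
After JOIN items (6 rows):
books.price | books.amt | books.city | items.name | items.amt
9 | 9 | DEN | frank | 9
5 | 1 | SF | eve | 1
6 | 8 | SEA | hank | 8
6 | 8 | SEA | dave | 8
40 | 10 | BOS | alice | 10
40 | 10 | BOS | alice | 10
After WHERE (1 rows):
books.price | books.amt | books.city | items.name | items.amt
5 | 1 | SF | eve | 1
After GROUP BY (1 rows):
items.amt | max_price
1 | 5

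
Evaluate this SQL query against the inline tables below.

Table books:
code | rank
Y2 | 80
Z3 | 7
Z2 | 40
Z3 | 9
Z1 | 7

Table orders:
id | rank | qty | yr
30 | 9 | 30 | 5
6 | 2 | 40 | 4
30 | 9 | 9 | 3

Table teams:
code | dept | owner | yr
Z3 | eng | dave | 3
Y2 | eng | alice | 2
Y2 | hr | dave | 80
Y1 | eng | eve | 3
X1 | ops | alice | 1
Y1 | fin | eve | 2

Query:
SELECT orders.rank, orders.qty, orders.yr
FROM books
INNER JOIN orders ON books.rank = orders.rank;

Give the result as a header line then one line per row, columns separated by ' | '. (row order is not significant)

== RESULT ==
orders.rank | orders.qty | orders.yr
9 | 30 | 5
9 | 9 | 3

Derivation:
After JOIN orders (2 rows):
books.code | books.rank | orders.id | orders.rank | orders.qty | orders.yr
Z3 | 9 | 30 | 9 | 30 | 5
Z3 | 9 | 30 | 9 | 9 | 3
After SELECT (2 rows):
orders.rank | orders.qty | orders.yr
9 | 30 | 5
9 | 9 | 3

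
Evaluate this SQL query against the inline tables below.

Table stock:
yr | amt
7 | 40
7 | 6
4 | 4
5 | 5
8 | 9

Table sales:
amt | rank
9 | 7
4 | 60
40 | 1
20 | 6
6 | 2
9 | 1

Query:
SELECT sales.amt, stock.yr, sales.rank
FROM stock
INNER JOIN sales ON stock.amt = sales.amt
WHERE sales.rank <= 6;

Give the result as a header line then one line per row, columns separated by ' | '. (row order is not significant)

== RESULT ==
sales.amt | stock.yr | sales.rank
40 | 7 | 1
6 | 7 | 2
9 | 8 | 1

Derivation:
After JOIN sales (5 rows):
stock.yr | stock.amt | sales.amt | sales.rank
7 | 40 | 40 | 1
7 | 6 | 6 | 2
4 | 4 | 4 | 60
8 | 9 | 9 | 7
8 | 9 | 9 | 1
After WHERE (3 rows):
stock.yr | stock.amt | sales.amt | sales.rank
7 | 40 | 40 | 1
7 | 6 | 6 | 2
8 | 9 | 9 | 1
After SELECT (3 rows):
sales.amt | stock.yr | sales.rank
40 | 7 | 1
6 | 7 | 2
9 | 8 | 1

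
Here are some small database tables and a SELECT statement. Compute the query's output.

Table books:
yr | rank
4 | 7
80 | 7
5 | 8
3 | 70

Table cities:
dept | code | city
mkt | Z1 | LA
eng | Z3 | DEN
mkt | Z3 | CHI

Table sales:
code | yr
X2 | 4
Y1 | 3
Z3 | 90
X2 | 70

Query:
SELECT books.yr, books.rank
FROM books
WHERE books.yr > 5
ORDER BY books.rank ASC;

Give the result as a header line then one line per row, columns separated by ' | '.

== RESULT ==
books.yr | books.rank
80 | 7

Derivation:
After WHERE (1 rows):
books.yr | books.rank
80 | 7
After SELECT (1 rows):
books.yr | books.rank
80 | 7
After ORDER BY (1 rows):
books.yr | books.rank
80 | 7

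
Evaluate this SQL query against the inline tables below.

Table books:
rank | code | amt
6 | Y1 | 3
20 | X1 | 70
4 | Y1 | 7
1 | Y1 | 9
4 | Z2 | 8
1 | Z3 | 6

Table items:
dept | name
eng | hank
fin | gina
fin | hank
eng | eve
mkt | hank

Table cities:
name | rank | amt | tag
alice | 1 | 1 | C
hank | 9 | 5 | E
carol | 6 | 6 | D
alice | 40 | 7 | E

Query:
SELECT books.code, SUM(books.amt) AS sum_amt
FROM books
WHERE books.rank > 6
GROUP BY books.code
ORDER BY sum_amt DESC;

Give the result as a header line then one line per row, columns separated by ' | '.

== RESULT ==
books.code | sum_amt
X1 | 70

Derivation:
After WHERE (1 rows):
books.rank | books.code | books.amt
20 | X1 | 70
After GROUP BY (1 rows):
books.code | sum_amt
X1 | 70
After ORDER BY (1 rows):
books.code | sum_amt
X1 | 70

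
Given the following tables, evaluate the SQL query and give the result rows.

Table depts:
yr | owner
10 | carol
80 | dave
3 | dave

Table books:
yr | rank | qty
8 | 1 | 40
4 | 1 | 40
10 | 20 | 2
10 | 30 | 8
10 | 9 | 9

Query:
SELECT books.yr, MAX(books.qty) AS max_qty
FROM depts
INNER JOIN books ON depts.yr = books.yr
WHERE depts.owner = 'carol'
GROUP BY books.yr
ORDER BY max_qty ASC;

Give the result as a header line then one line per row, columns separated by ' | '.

== RESULT ==
books.yr | max_qty
10 | 9

Derivation:
After JOIN books (3 rows):
depts.yr | depts.owner | books.yr | books.rank | books.qty
10 | carol | 10 | 20 | 2
10 | carol | 10 | 30 | 8
10 | carol | 10 | 9 | 9
After WHERE (3 rows):
depts.yr | depts.owner | books.yr | books.rank | books.qty
10 | carol | 10 | 20 | 2
10 | carol | 10 | 30 | 8
10 | carol | 10 | 9 | 9
After GROUP BY (1 rows):
books.yr | max_qty
10 | 9
After ORDER BY (1 rows):
books.yr | max_qty
10 | 9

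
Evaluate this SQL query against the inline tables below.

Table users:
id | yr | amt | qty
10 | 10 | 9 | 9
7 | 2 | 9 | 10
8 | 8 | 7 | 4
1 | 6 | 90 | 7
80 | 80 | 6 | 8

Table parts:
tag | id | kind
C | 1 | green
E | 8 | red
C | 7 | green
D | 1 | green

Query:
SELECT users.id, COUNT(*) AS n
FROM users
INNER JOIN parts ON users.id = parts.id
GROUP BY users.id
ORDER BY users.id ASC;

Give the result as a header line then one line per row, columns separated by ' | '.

== RESULT ==
users.id | n
1 | 2
7 | 1
8 | 1

Derivation:
After JOIN parts (4 rows):
users.id | users.yr | users.amt | users.qty | parts.tag | parts.id | parts.kind
7 | 2 | 9 | 10 | C | 7 | green
8 | 8 | 7 | 4 | E | 8 | red
1 | 6 | 90 | 7 | C | 1 | green
1 | 6 | 90 | 7 | D | 1 | green
After GROUP BY (3 rows):
users.id | n
7 | 1
8 | 1
1 | 2
After ORDER BY (3 rows):
users.id | n
1 | 2
7 | 1
8 | 1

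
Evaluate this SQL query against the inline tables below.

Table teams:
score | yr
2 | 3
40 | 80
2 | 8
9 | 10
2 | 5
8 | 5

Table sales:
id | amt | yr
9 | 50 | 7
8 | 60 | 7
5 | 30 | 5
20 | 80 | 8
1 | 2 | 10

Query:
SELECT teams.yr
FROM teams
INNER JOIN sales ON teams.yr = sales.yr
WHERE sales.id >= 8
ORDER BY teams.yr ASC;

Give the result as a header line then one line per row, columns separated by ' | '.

== RESULT ==
teams.yr
8

Derivation:
After JOIN sales (4 rows):
teams.score | teams.yr | sales.id | sales.amt | sales.yr
2 | 8 | 20 | 80 | 8
9 | 10 | 1 | 2 | 10
2 | 5 | 5 | 30 | 5
8 | 5 | 5 | 30 | 5
After WHERE (1 rows):
teams.score | teams.yr | sales.id | sales.amt | sales.yr
2 | 8 | 20 | 80 | 8
After SELECT (1 rows):
teams.yr
8
After ORDER BY (1 rows):
teams.yr
8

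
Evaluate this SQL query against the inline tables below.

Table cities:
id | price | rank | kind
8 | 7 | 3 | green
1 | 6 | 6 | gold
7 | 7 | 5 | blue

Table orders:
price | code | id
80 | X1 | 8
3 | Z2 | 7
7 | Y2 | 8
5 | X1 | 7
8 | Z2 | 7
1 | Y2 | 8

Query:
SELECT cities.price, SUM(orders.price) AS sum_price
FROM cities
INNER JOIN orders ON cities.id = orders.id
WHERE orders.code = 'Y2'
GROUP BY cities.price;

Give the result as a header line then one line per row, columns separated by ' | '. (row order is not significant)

== RESULT ==
cities.price | sum_price
7 | 8

Derivation:
After JOIN orders (6 rows):
cities.id | cities.price | cities.rank | cities.kind | orders.price | orders.code | orders.id
8 | 7 | 3 | green | 80 | X1 | 8
8 | 7 | 3 | green | 7 | Y2 | 8
8 | 7 | 3 | green | 1 | Y2 | 8
7 | 7 | 5 | blue | 3 | Z2 | 7
7 | 7 | 5 | blue | 5 | X1 | 7
7 | 7 | 5 | blue | 8 | Z2 | 7
After WHERE (2 rows):
cities.id | cities.price | cities.rank | cities.kind | orders.price | orders.code | orders.id
8 | 7 | 3 | green | 7 | Y2 | 8
8 | 7 | 3 | green | 1 | Y2 | 8
After GROUP BY (1 rows):
cities.price | sum_price
7 | 8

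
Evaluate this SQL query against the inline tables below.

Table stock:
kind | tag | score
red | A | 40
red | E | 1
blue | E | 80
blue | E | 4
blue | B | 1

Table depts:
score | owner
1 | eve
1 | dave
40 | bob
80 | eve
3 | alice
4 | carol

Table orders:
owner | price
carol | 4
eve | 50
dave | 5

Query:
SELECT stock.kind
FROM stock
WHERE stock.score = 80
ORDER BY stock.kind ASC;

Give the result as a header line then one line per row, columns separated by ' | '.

== RESULT ==
stock.kind
blue

Derivation:
After WHERE (1 rows):
stock.kind | stock.tag | stock.score
blue | E | 80
After SELECT (1 rows):
stock.kind
blue
After ORDER BY (1 rows):
stock.kind
blue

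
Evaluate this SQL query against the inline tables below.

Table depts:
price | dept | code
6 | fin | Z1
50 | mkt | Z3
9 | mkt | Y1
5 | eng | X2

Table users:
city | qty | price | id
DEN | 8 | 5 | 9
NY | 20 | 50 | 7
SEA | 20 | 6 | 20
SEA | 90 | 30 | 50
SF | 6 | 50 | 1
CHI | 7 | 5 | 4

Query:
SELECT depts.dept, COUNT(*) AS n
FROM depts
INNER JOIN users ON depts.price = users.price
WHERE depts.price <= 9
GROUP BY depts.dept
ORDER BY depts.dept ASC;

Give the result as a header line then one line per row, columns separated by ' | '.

After JOIN users (5 rows):
depts.price | depts.dept | depts.code | users.city | users.qty | users.price | users.id
6 | fin | Z1 | SEA | 20 | 6 | 20
50 | mkt | Z3 | NY | 20 | 50 | 7
50 | mkt | Z3 | SF | 6 | 50 | 1
5 | eng | X2 | DEN | 8 | 5 | 9
5 | eng | X2 | CHI | 7 | 5 | 4
After WHERE (3 rows):
depts.price | depts.dept | depts.code | users.city | users.qty | users.price | users.id
6 | fin | Z1 | SEA | 20 | 6 | 20
5 | eng | X2 | DEN | 8 | 5 | 9
5 | eng | X2 | CHI | 7 | 5 | 4
After GROUP BY (2 rows):
depts.dept | n
fin | 1
eng | 2
After ORDER BY (2 rows):
depts.dept | n
eng | 2
fin | 1

== RESULT ==
depts.dept | n
eng | 2
fin | 1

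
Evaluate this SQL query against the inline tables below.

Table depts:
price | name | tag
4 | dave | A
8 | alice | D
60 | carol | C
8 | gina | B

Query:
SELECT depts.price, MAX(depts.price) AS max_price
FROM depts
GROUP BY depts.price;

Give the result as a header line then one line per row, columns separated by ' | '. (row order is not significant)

== RESULT ==
depts.price | max_price
4 | 4
8 | 8
60 | 60

Derivation:
After GROUP BY (3 rows):
depts.price | max_price
4 | 4
8 | 8
60 | 60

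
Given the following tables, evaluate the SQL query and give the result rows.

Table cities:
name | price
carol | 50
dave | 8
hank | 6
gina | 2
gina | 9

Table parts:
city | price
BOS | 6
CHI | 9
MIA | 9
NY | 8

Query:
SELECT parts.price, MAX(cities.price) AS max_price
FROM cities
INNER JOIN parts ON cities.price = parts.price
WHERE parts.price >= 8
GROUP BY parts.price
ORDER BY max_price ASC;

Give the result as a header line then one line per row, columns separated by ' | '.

After JOIN parts (4 rows):
cities.name | cities.price | parts.city | parts.price
dave | 8 | NY | 8
hank | 6 | BOS | 6
gina | 9 | CHI | 9
gina | 9 | MIA | 9
After WHERE (3 rows):
cities.name | cities.price | parts.city | parts.price
dave | 8 | NY | 8
gina | 9 | CHI | 9
gina | 9 | MIA | 9
After GROUP BY (2 rows):
parts.price | max_price
8 | 8
9 | 9
After ORDER BY (2 rows):
parts.price | max_price
8 | 8
9 | 9

== RESULT ==
parts.price | max_price
8 | 8
9 | 9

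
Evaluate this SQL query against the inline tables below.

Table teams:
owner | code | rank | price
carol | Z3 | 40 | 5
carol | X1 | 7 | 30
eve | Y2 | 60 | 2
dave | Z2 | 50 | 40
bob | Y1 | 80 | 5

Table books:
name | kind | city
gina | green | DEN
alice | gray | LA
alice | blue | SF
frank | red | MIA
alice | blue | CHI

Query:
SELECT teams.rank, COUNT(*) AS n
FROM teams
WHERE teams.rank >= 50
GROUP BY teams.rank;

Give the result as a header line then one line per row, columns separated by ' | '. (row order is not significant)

== RESULT ==
teams.rank | n
60 | 1
50 | 1
80 | 1

Derivation:
After WHERE (3 rows):
teams.owner | teams.code | teams.rank | teams.price
eve | Y2 | 60 | 2
dave | Z2 | 50 | 40
bob | Y1 | 80 | 5
After GROUP BY (3 rows):
teams.rank | n
60 | 1
50 | 1
80 | 1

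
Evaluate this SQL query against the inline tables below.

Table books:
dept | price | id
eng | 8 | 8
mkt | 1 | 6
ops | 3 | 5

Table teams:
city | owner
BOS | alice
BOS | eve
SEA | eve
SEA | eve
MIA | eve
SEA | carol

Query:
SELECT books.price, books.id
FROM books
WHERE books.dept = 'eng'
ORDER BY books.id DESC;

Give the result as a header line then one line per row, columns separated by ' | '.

After WHERE (1 rows):
books.dept | books.price | books.id
eng | 8 | 8
After SELECT (1 rows):
books.price | books.id
8 | 8
After ORDER BY (1 rows):
books.price | books.id
8 | 8

== RESULT ==
books.price | books.id
8 | 8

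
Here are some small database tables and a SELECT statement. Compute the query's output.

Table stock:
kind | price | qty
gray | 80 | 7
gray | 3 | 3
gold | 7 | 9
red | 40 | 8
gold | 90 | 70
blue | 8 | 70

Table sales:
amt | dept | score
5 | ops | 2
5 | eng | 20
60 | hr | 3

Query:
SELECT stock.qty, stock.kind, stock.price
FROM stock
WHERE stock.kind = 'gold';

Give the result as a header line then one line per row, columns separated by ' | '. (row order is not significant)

After WHERE (2 rows):
stock.kind | stock.price | stock.qty
gold | 7 | 9
gold | 90 | 70
After SELECT (2 rows):
stock.qty | stock.kind | stock.price
9 | gold | 7
70 | gold | 90

== RESULT ==
stock.qty | stock.kind | stock.price
9 | gold | 7
70 | gold | 90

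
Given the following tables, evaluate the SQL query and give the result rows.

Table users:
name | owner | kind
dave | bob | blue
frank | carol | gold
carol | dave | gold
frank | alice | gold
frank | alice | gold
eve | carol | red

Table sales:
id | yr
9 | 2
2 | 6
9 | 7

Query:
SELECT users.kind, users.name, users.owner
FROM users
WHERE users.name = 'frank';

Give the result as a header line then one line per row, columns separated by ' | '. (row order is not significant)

After WHERE (3 rows):
users.name | users.owner | users.kind
frank | carol | gold
frank | alice | gold
frank | alice | gold
After SELECT (3 rows):
users.kind | users.name | users.owner
gold | frank | carol
gold | frank | alice
gold | frank | alice

== RESULT ==
users.kind | users.name | users.owner
gold | frank | carol
gold | frank | alice
gold | frank | alice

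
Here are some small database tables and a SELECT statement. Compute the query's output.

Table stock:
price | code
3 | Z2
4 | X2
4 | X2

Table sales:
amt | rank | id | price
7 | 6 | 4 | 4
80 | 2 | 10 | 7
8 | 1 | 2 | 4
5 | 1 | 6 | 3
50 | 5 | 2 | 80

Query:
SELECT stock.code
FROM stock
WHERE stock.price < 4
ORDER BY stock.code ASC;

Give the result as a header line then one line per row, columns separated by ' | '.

== RESULT ==
stock.code
Z2

Derivation:
After WHERE (1 rows):
stock.price | stock.code
3 | Z2
After SELECT (1 rows):
stock.code
Z2
After ORDER BY (1 rows):
stock.code
Z2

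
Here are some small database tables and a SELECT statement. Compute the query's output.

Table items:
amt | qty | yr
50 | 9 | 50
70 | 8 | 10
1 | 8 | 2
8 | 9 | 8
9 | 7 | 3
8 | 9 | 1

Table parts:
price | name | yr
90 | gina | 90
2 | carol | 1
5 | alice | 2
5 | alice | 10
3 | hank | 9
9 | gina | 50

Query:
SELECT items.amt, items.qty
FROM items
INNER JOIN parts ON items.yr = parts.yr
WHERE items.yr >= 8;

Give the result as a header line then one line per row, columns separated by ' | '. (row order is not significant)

After JOIN parts (4 rows):
items.amt | items.qty | items.yr | parts.price | parts.name | parts.yr
50 | 9 | 50 | 9 | gina | 50
70 | 8 | 10 | 5 | alice | 10
1 | 8 | 2 | 5 | alice | 2
8 | 9 | 1 | 2 | carol | 1
After WHERE (2 rows):
items.amt | items.qty | items.yr | parts.price | parts.name | parts.yr
50 | 9 | 50 | 9 | gina | 50
70 | 8 | 10 | 5 | alice | 10
After SELECT (2 rows):
items.amt | items.qty
50 | 9
70 | 8

== RESULT ==
items.amt | items.qty
50 | 9
70 | 8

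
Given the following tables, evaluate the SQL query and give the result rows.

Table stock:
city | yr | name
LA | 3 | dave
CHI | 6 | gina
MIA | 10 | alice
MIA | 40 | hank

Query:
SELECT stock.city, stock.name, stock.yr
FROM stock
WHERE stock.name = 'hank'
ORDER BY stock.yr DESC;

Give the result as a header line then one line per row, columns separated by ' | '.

== RESULT ==
stock.city | stock.name | stock.yr
MIA | hank | 40

Derivation:
After WHERE (1 rows):
stock.city | stock.yr | stock.name
MIA | 40 | hank
After SELECT (1 rows):
stock.city | stock.name | stock.yr
MIA | hank | 40
After ORDER BY (1 rows):
stock.city | stock.name | stock.yr
MIA | hank | 40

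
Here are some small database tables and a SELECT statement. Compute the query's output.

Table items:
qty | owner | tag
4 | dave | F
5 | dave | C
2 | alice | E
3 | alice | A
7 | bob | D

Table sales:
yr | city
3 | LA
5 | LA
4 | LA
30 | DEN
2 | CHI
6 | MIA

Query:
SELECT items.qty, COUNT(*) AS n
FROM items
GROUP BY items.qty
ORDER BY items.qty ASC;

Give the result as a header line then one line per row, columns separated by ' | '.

After GROUP BY (5 rows):
items.qty | n
4 | 1
5 | 1
2 | 1
3 | 1
7 | 1
After ORDER BY (5 rows):
items.qty | n
2 | 1
3 | 1
4 | 1
5 | 1
7 | 1

== RESULT ==
items.qty | n
2 | 1
3 | 1
4 | 1
5 | 1
7 | 1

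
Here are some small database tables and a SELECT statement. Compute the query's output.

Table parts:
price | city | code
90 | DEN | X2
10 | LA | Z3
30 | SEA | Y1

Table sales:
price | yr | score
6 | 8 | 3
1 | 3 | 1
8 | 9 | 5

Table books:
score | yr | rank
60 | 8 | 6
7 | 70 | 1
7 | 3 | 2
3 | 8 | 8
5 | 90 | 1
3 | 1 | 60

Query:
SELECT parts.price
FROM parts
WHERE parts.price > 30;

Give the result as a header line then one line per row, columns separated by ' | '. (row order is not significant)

After WHERE (1 rows):
parts.price | parts.city | parts.code
90 | DEN | X2
After SELECT (1 rows):
parts.price
90

== RESULT ==
parts.price
90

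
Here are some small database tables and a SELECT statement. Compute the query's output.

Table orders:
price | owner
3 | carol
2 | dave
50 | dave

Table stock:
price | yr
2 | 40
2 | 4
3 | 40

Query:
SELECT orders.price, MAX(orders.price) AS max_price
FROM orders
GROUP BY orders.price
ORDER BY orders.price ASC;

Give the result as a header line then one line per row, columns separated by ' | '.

== RESULT ==
orders.price | max_price
2 | 2
3 | 3
50 | 50

Derivation:
After GROUP BY (3 rows):
orders.price | max_price
3 | 3
2 | 2
50 | 50
After ORDER BY (3 rows):
orders.price | max_price
2 | 2
3 | 3
50 | 50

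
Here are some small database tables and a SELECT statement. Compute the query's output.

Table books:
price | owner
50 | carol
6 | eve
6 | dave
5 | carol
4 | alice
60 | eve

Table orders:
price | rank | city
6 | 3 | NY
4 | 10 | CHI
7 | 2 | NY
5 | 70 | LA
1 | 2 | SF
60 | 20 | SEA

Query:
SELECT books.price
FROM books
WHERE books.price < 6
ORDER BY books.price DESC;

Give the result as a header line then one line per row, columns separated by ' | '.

After WHERE (2 rows):
books.price | books.owner
5 | carol
4 | alice
After SELECT (2 rows):
books.price
5
4
After ORDER BY (2 rows):
books.price
5
4

== RESULT ==
books.price
5
4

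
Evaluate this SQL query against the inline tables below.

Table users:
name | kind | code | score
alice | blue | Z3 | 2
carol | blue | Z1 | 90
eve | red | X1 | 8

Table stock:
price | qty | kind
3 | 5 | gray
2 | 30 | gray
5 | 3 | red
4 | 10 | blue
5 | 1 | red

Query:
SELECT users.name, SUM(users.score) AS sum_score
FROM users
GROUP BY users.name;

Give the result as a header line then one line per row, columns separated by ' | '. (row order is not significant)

After GROUP BY (3 rows):
users.name | sum_score
alice | 2
carol | 90
eve | 8

== RESULT ==
users.name | sum_score
alice | 2
carol | 90
eve | 8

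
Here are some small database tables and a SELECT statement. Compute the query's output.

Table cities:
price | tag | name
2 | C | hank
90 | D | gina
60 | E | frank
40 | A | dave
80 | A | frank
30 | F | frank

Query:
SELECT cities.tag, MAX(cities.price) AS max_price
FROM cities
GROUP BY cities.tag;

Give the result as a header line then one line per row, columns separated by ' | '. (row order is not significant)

== RESULT ==
cities.tag | max_price
C | 2
D | 90
E | 60
A | 80
F | 30

Derivation:
After GROUP BY (5 rows):
cities.tag | max_price
C | 2
D | 90
E | 60
A | 80
F | 30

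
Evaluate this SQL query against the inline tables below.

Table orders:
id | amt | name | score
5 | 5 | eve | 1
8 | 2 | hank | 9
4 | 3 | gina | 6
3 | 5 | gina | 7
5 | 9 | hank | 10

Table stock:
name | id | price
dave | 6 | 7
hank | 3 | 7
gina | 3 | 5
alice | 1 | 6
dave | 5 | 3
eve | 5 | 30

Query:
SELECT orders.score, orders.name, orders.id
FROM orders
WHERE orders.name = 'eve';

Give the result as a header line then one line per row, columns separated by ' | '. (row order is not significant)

After WHERE (1 rows):
orders.id | orders.amt | orders.name | orders.score
5 | 5 | eve | 1
After SELECT (1 rows):
orders.score | orders.name | orders.id
1 | eve | 5

== RESULT ==
orders.score | orders.name | orders.id
1 | eve | 5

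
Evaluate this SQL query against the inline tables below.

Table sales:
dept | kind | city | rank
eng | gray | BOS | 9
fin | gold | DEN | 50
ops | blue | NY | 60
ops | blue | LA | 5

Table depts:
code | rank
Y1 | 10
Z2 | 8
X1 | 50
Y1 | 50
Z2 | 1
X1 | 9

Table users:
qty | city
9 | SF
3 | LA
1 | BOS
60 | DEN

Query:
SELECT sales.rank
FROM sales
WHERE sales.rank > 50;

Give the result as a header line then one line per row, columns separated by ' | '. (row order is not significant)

After WHERE (1 rows):
sales.dept | sales.kind | sales.city | sales.rank
ops | blue | NY | 60
After SELECT (1 rows):
sales.rank
60

== RESULT ==
sales.rank
60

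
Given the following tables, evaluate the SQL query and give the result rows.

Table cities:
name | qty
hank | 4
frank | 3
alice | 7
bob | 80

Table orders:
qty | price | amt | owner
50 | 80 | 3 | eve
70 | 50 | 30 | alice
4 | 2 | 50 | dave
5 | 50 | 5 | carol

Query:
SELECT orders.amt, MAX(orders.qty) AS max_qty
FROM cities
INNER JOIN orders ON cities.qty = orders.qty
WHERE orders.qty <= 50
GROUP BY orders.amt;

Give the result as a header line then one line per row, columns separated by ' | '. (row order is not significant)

After JOIN orders (1 rows):
cities.name | cities.qty | orders.qty | orders.price | orders.amt | orders.owner
hank | 4 | 4 | 2 | 50 | dave
After WHERE (1 rows):
cities.name | cities.qty | orders.qty | orders.price | orders.amt | orders.owner
hank | 4 | 4 | 2 | 50 | dave
After GROUP BY (1 rows):
orders.amt | max_qty
50 | 4

== RESULT ==
orders.amt | max_qty
50 | 4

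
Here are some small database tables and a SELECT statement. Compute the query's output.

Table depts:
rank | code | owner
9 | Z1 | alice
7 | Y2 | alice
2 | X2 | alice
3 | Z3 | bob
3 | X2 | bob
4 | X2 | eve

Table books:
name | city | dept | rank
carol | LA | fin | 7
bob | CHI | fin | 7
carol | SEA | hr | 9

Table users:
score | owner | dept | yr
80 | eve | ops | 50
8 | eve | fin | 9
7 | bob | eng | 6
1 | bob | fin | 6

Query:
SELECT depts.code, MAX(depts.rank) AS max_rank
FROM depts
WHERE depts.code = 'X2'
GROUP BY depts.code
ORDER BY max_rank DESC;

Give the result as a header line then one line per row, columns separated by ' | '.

After WHERE (3 rows):
depts.rank | depts.code | depts.owner
2 | X2 | alice
3 | X2 | bob
4 | X2 | eve
After GROUP BY (1 rows):
depts.code | max_rank
X2 | 4
After ORDER BY (1 rows):
depts.code | max_rank
X2 | 4

== RESULT ==
depts.code | max_rank
X2 | 4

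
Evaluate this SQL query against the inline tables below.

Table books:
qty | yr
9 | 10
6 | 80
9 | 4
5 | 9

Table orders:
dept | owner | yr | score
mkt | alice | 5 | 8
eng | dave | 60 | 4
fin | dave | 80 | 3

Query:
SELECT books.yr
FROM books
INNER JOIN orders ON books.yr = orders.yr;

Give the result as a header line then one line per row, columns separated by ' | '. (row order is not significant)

After JOIN orders (1 rows):
books.qty | books.yr | orders.dept | orders.owner | orders.yr | orders.score
6 | 80 | fin | dave | 80 | 3
After SELECT (1 rows):
books.yr
80

== RESULT ==
books.yr
80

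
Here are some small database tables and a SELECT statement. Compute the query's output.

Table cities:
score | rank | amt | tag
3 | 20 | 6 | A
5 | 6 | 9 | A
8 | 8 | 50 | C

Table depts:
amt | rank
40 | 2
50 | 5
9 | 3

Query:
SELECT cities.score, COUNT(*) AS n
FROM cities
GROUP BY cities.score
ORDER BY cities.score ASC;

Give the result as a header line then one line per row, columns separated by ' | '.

After GROUP BY (3 rows):
cities.score | n
3 | 1
5 | 1
8 | 1
After ORDER BY (3 rows):
cities.score | n
3 | 1
5 | 1
8 | 1

== RESULT ==
cities.score | n
3 | 1
5 | 1
8 | 1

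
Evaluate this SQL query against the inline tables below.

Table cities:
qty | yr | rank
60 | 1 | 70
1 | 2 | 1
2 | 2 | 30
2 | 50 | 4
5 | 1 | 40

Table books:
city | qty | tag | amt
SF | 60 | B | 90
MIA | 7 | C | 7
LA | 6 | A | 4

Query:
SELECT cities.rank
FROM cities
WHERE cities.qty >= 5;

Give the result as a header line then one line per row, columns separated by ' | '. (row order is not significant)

After WHERE (2 rows):
cities.qty | cities.yr | cities.rank
60 | 1 | 70
5 | 1 | 40
After SELECT (2 rows):
cities.rank
70
40

== RESULT ==
cities.rank
70
40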